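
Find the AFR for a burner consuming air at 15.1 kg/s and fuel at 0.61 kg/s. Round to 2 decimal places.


AFR = m_air / m_fuel
AFR = 15.1 / 0.61 = 24.75


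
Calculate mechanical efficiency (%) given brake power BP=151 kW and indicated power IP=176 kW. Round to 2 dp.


eta_mech = (BP / IP) * 100
Ratio = 151 / 176 = 0.8580
eta_mech = 0.8580 * 100 = 85.80%


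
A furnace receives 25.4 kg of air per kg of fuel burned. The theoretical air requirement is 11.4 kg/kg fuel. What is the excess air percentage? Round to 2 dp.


Excess air = actual - stoichiometric = 25.4 - 11.4 = 14.00 kg/kg fuel
Excess air % = (excess / stoich) * 100 = (14.00 / 11.4) * 100 = 122.81%


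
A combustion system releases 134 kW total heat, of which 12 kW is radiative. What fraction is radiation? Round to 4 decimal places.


f_rad = Q_rad / Q_total
f_rad = 12 / 134 = 0.0896


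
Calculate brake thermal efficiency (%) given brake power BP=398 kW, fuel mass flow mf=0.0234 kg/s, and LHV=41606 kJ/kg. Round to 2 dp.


eta_BTE = (BP / (mf * LHV)) * 100
Denominator = 0.0234 * 41606 = 973.5804 kW
eta_BTE = (398 / 973.5804) * 100 = 40.88%


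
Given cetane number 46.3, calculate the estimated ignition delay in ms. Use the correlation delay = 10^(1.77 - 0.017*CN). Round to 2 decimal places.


delay = 10^(1.77 - 0.017*CN)
Exponent = 1.77 - 0.017*46.3 = 0.9829
delay = 10^0.9829 = 9.61 ms


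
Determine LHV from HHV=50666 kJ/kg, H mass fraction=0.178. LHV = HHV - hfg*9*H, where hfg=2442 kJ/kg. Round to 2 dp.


LHV = HHV - hfg * 9 * H
Water correction = 2442 * 9 * 0.178 = 3912.084 kJ/kg
LHV = 50666 - 3912.084 = 46753.92 kJ/kg


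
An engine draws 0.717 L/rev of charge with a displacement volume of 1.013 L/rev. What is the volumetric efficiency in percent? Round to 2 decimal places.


eta_v = (V_actual / V_disp) * 100
Ratio = 0.717 / 1.013 = 0.7078
eta_v = 0.7078 * 100 = 70.78%


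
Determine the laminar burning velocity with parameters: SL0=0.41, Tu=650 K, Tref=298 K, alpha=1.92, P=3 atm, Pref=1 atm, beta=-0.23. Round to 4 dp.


SL = SL0 * (Tu/Tref)^alpha * (P/Pref)^beta
T ratio = 650/298 = 2.18120805
(T ratio)^alpha = 2.18120805^1.92 = 4.469906
(P/Pref)^beta = 3^(-0.23) = 0.776716
SL = 0.41 * 4.469906 * 0.776716 = 1.4235 m/s


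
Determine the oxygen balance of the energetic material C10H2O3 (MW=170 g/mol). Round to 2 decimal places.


OB = -1600 * (2C + H/2 - O) / MW
Inner = 2*10 + 2/2 - 3 = 18.00
OB = -1600 * 18.00 / 170 = -169.41%


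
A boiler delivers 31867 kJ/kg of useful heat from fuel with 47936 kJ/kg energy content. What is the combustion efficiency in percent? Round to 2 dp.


Efficiency = (Q_useful / Q_fuel) * 100
Efficiency = (31867 / 47936) * 100
Efficiency = 0.6648 * 100 = 66.48%


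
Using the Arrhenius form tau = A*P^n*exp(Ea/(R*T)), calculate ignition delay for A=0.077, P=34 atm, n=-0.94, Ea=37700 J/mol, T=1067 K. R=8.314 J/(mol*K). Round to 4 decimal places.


tau = A * P^n * exp(Ea/(R*T))
P^n = 34^(-0.94) = 0.03634208
Ea/(R*T) = 37700/(8.314*1067) = 4.249785
exp(Ea/(R*T)) = 70.090308
tau = 0.077 * 0.03634208 * 70.090308 = 0.1961 ms


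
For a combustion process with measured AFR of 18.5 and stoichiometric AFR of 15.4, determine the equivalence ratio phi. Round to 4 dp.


phi = AFR_stoich / AFR_actual
phi = 15.4 / 18.5 = 0.8324


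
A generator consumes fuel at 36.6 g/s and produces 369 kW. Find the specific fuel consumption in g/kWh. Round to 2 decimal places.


SFC = (mf / BP) * 3600
Rate = 36.6 / 369 = 0.099187 g/(s*kW)
SFC = 0.099187 * 3600 = 357.07 g/kWh


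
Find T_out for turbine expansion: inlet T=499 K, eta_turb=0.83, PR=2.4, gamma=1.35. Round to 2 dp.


T_out = T_in * (1 - eta * (1 - PR^(-(gamma-1)/gamma)))
Exponent = -(1.35-1)/1.35 = -0.25925926
PR^exp = 2.4^(-0.25925926) = 0.79694200
Factor = 1 - 0.83*(1 - 0.79694200) = 0.83146186
T_out = 499 * 0.83146186 = 414.90 K


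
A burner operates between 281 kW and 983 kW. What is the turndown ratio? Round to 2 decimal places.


TDR = Q_max / Q_min
TDR = 983 / 281 = 3.50


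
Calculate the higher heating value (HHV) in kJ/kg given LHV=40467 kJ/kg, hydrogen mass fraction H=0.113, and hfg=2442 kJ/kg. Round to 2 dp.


HHV = LHV + hfg * 9 * H
Water addition = 2442 * 9 * 0.113 = 2483.514 kJ/kg
HHV = 40467 + 2483.514 = 42950.51 kJ/kg


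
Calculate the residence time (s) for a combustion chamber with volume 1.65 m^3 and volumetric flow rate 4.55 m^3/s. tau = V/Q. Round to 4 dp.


tau = V / Q_flow
tau = 1.65 / 4.55 = 0.3626 s


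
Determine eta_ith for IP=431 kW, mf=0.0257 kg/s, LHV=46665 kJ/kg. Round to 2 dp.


eta_ith = (IP / (mf * LHV)) * 100
Denominator = 0.0257 * 46665 = 1199.2905 kW
eta_ith = (431 / 1199.2905) * 100 = 35.94%


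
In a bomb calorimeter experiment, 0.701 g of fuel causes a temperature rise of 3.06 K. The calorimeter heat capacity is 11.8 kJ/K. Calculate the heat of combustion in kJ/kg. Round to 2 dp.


Hc = C_cal * delta_T / m_fuel
Q_released = 11.8 * 3.06 = 36.1080 kJ
m_fuel = 0.701 g = 0.701/1000 kg = 0.000701 kg
Hc = 36.1080 / 0.000701 = 51509.27 kJ/kg


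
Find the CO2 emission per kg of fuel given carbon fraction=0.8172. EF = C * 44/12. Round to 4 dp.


EF = C_frac * (M_CO2 / M_C)
EF = 0.8172 * (44/12)
EF = 0.8172 * 3.666667 = 2.9964 kg_CO2/kg_fuel


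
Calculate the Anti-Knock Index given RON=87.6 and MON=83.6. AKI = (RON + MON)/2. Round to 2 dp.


AKI = (RON + MON) / 2
AKI = (87.6 + 83.6) / 2
AKI = 171.2 / 2 = 85.60


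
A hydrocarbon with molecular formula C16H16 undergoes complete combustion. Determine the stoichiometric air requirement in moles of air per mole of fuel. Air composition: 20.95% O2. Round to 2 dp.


Balanced combustion: C16H16 + 20 O2 -> 16 CO2 + 8 H2O
O2 needed = C + H/4 = 16 + 16/4 = 20.00 moles
Air moles = O2 / 0.2095 = 20.00 / 0.2095 = 95.47 moles air


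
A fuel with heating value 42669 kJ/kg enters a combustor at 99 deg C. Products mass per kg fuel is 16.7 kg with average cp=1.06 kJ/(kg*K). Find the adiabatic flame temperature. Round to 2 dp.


T_ad = T_in + Hc / (m_p * cp)
Denominator = 16.7 * 1.06 = 17.7020
Temperature rise = 42669 / 17.7020 = 2410.41 K
T_ad = 99 + 2410.41 = 2509.41 deg C


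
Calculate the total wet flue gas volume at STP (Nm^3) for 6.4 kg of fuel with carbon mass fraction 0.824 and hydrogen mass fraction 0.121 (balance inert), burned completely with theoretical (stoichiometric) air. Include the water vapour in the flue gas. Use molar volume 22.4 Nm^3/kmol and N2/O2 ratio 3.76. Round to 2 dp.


Per kg fuel: CO2 = (C/12 kmol)*22.4 = (0.824/12)*22.4 = 1.53813 Nm^3
Per kg fuel: H2O = (H/2 kmol)*22.4 = (0.121/2)*22.4 = 1.35520 Nm^3
O2 needed per kg fuel = C/12 + H/4 = 0.824/12 + 0.121/4 = 0.09891667 kmol
Per kg fuel: N2 = O2*3.76*22.4 = 0.09891667*3.76*22.4 = 8.33116 Nm^3
Total per kg = 1.53813 + 1.35520 + 8.33116 = 11.22449 Nm^3
Total = 11.22449 * 6.4 = 71.84 Nm^3


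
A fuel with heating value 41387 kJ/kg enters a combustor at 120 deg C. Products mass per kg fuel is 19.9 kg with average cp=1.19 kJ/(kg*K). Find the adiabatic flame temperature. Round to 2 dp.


T_ad = T_in + Hc / (m_p * cp)
Denominator = 19.9 * 1.19 = 23.6810
Temperature rise = 41387 / 23.6810 = 1747.69 K
T_ad = 120 + 1747.69 = 1867.69 deg C


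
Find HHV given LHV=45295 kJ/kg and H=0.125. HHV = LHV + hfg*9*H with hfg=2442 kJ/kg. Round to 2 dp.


HHV = LHV + hfg * 9 * H
Water addition = 2442 * 9 * 0.125 = 2747.250 kJ/kg
HHV = 45295 + 2747.250 = 48042.25 kJ/kg


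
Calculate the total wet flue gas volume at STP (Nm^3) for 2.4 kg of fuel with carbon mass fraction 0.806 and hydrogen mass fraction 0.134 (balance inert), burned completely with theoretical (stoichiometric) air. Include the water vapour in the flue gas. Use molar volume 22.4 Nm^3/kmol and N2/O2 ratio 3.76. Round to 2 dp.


Per kg fuel: CO2 = (C/12 kmol)*22.4 = (0.806/12)*22.4 = 1.50453 Nm^3
Per kg fuel: H2O = (H/2 kmol)*22.4 = (0.134/2)*22.4 = 1.50080 Nm^3
O2 needed per kg fuel = C/12 + H/4 = 0.806/12 + 0.134/4 = 0.10066667 kmol
Per kg fuel: N2 = O2*3.76*22.4 = 0.10066667*3.76*22.4 = 8.47855 Nm^3
Total per kg = 1.50453 + 1.50080 + 8.47855 = 11.48388 Nm^3
Total = 11.48388 * 2.4 = 27.56 Nm^3


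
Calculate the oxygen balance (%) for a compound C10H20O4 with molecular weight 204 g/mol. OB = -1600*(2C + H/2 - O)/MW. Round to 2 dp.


OB = -1600 * (2C + H/2 - O) / MW
Inner = 2*10 + 20/2 - 4 = 26.00
OB = -1600 * 26.00 / 204 = -203.92%


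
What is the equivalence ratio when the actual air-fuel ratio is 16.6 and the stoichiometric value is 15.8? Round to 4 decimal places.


phi = AFR_stoich / AFR_actual
phi = 15.8 / 16.6 = 0.9518


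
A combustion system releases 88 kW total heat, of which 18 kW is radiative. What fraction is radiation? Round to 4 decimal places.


f_rad = Q_rad / Q_total
f_rad = 18 / 88 = 0.2045


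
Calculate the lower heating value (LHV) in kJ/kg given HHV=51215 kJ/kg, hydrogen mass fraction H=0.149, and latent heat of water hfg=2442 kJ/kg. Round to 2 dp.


LHV = HHV - hfg * 9 * H
Water correction = 2442 * 9 * 0.149 = 3274.722 kJ/kg
LHV = 51215 - 3274.722 = 47940.28 kJ/kg


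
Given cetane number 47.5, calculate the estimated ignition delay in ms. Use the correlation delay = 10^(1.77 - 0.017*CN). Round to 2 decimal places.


delay = 10^(1.77 - 0.017*CN)
Exponent = 1.77 - 0.017*47.5 = 0.9625
delay = 10^0.9625 = 9.17 ms


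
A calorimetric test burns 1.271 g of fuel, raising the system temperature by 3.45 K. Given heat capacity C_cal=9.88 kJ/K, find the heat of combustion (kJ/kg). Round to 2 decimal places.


Hc = C_cal * delta_T / m_fuel
Q_released = 9.88 * 3.45 = 34.0860 kJ
m_fuel = 1.271 g = 1.271/1000 kg = 0.001271 kg
Hc = 34.0860 / 0.001271 = 26818.25 kJ/kg


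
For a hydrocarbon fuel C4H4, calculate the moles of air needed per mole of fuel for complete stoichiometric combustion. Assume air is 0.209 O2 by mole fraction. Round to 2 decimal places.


Balanced combustion: C4H4 + 5 O2 -> 4 CO2 + 2 H2O
O2 needed = C + H/4 = 4 + 4/4 = 5.00 moles
Air moles = O2 / 0.209 = 5.00 / 0.209 = 23.92 moles air


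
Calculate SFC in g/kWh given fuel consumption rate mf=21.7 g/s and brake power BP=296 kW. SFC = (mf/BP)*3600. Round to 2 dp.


SFC = (mf / BP) * 3600
Rate = 21.7 / 296 = 0.073311 g/(s*kW)
SFC = 0.073311 * 3600 = 263.92 g/kWh


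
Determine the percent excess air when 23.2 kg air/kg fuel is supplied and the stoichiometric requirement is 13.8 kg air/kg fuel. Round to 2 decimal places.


Excess air = actual - stoichiometric = 23.2 - 13.8 = 9.40 kg/kg fuel
Excess air % = (excess / stoich) * 100 = (9.40 / 13.8) * 100 = 68.12%


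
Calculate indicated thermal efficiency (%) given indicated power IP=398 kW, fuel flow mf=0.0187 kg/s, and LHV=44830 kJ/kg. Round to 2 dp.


eta_ith = (IP / (mf * LHV)) * 100
Denominator = 0.0187 * 44830 = 838.3210 kW
eta_ith = (398 / 838.3210) * 100 = 47.48%


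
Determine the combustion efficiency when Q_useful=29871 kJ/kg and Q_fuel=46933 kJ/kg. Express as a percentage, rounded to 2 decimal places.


Efficiency = (Q_useful / Q_fuel) * 100
Efficiency = (29871 / 46933) * 100
Efficiency = 0.6365 * 100 = 63.65%


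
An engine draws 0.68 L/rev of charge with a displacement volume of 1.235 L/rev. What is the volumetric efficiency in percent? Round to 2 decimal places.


eta_v = (V_actual / V_disp) * 100
Ratio = 0.68 / 1.235 = 0.5506
eta_v = 0.5506 * 100 = 55.06%


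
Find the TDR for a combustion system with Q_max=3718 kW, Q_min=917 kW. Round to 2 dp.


TDR = Q_max / Q_min
TDR = 3718 / 917 = 4.05


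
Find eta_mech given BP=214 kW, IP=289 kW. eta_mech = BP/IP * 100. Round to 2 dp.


eta_mech = (BP / IP) * 100
Ratio = 214 / 289 = 0.7405
eta_mech = 0.7405 * 100 = 74.05%


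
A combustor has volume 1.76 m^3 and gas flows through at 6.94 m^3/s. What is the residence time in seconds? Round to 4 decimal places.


tau = V / Q_flow
tau = 1.76 / 6.94 = 0.2536 s


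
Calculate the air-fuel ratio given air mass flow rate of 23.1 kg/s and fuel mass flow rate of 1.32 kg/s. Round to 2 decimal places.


AFR = m_air / m_fuel
AFR = 23.1 / 1.32 = 17.50


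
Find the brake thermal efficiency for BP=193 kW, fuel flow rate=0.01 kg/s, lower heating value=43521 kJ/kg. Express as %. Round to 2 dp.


eta_BTE = (BP / (mf * LHV)) * 100
Denominator = 0.01 * 43521 = 435.2100 kW
eta_BTE = (193 / 435.2100) * 100 = 44.35%


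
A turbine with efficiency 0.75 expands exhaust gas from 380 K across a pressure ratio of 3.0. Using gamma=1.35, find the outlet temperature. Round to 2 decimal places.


T_out = T_in * (1 - eta * (1 - PR^(-(gamma-1)/gamma)))
Exponent = -(1.35-1)/1.35 = -0.25925926
PR^exp = 3.0^(-0.25925926) = 0.75214556
Factor = 1 - 0.75*(1 - 0.75214556) = 0.81410917
T_out = 380 * 0.81410917 = 309.36 K


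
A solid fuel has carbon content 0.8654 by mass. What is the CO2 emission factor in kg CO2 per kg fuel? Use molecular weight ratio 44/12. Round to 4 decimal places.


EF = C_frac * (M_CO2 / M_C)
EF = 0.8654 * (44/12)
EF = 0.8654 * 3.666667 = 3.1731 kg_CO2/kg_fuel


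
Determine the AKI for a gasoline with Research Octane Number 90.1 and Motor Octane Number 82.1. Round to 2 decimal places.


AKI = (RON + MON) / 2
AKI = (90.1 + 82.1) / 2
AKI = 172.2 / 2 = 86.10


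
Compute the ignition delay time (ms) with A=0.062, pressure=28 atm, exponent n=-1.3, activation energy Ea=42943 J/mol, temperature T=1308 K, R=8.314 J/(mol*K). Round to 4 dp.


tau = A * P^n * exp(Ea/(R*T))
P^n = 28^(-1.3) = 0.01314300
Ea/(R*T) = 42943/(8.314*1308) = 3.948886
exp(Ea/(R*T)) = 51.877553
tau = 0.062 * 0.01314300 * 51.877553 = 0.0423 ms


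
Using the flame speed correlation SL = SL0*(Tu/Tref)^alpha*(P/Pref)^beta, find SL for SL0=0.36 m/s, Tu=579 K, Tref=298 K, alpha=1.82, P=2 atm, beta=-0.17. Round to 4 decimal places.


SL = SL0 * (Tu/Tref)^alpha * (P/Pref)^beta
T ratio = 579/298 = 1.94295302
(T ratio)^alpha = 1.94295302^1.82 = 3.349665
(P/Pref)^beta = 2^(-0.17) = 0.888843
SL = 0.36 * 3.349665 * 0.888843 = 1.0718 m/s


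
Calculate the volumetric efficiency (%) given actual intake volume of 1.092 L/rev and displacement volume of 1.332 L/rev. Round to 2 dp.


eta_v = (V_actual / V_disp) * 100
Ratio = 1.092 / 1.332 = 0.8198
eta_v = 0.8198 * 100 = 81.98%


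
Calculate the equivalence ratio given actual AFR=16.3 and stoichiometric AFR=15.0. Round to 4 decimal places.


phi = AFR_stoich / AFR_actual
phi = 15.0 / 16.3 = 0.9202


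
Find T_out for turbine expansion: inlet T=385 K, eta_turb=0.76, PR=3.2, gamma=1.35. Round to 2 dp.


T_out = T_in * (1 - eta * (1 - PR^(-(gamma-1)/gamma)))
Exponent = -(1.35-1)/1.35 = -0.25925926
PR^exp = 3.2^(-0.25925926) = 0.73966521
Factor = 1 - 0.76*(1 - 0.73966521) = 0.80214556
T_out = 385 * 0.80214556 = 308.83 K


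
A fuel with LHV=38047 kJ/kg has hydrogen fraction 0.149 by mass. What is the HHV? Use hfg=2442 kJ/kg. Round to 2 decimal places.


HHV = LHV + hfg * 9 * H
Water addition = 2442 * 9 * 0.149 = 3274.722 kJ/kg
HHV = 38047 + 3274.722 = 41321.72 kJ/kg


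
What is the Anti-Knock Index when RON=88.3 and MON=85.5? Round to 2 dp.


AKI = (RON + MON) / 2
AKI = (88.3 + 85.5) / 2
AKI = 173.8 / 2 = 86.90


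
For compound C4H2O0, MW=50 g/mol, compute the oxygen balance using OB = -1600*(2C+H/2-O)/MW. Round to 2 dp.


OB = -1600 * (2C + H/2 - O) / MW
Inner = 2*4 + 2/2 - 0 = 9.00
OB = -1600 * 9.00 / 50 = -288.00%


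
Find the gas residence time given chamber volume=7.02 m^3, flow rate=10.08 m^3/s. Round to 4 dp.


tau = V / Q_flow
tau = 7.02 / 10.08 = 0.6964 s


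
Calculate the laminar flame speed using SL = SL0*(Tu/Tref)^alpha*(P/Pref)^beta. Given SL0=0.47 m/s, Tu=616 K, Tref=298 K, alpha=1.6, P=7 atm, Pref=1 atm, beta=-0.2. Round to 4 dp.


SL = SL0 * (Tu/Tref)^alpha * (P/Pref)^beta
T ratio = 616/298 = 2.06711409
(T ratio)^alpha = 2.06711409^1.6 = 3.195826
(P/Pref)^beta = 7^(-0.2) = 0.677611
SL = 0.47 * 3.195826 * 0.677611 = 1.0178 m/s


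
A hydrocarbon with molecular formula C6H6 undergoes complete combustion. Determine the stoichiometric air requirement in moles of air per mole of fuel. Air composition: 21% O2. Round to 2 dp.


Balanced combustion: C6H6 + 7.5 O2 -> 6 CO2 + 3 H2O
O2 needed = C + H/4 = 6 + 6/4 = 7.50 moles
Air moles = O2 / 0.21 = 7.50 / 0.21 = 35.71 moles air


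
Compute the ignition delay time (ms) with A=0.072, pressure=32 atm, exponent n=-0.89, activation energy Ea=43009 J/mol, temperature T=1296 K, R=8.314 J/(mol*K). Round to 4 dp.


tau = A * P^n * exp(Ea/(R*T))
P^n = 32^(-0.89) = 0.04575268
Ea/(R*T) = 43009/(8.314*1296) = 3.991575
exp(Ea/(R*T)) = 54.140107
tau = 0.072 * 0.04575268 * 54.140107 = 0.1783 ms


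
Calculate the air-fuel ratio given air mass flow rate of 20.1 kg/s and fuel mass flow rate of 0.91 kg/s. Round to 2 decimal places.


AFR = m_air / m_fuel
AFR = 20.1 / 0.91 = 22.09


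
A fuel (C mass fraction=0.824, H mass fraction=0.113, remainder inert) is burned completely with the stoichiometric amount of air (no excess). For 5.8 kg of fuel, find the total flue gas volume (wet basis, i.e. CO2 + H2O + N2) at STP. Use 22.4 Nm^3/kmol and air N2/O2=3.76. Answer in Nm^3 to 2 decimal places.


Per kg fuel: CO2 = (C/12 kmol)*22.4 = (0.824/12)*22.4 = 1.53813 Nm^3
Per kg fuel: H2O = (H/2 kmol)*22.4 = (0.113/2)*22.4 = 1.26560 Nm^3
O2 needed per kg fuel = C/12 + H/4 = 0.824/12 + 0.113/4 = 0.09691667 kmol
Per kg fuel: N2 = O2*3.76*22.4 = 0.09691667*3.76*22.4 = 8.16271 Nm^3
Total per kg = 1.53813 + 1.26560 + 8.16271 = 10.96644 Nm^3
Total = 10.96644 * 5.8 = 63.61 Nm^3


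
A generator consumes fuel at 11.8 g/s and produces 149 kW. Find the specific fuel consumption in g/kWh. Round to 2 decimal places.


SFC = (mf / BP) * 3600
Rate = 11.8 / 149 = 0.079195 g/(s*kW)
SFC = 0.079195 * 3600 = 285.10 g/kWh


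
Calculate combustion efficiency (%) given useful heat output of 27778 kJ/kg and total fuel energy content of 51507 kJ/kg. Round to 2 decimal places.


Efficiency = (Q_useful / Q_fuel) * 100
Efficiency = (27778 / 51507) * 100
Efficiency = 0.5393 * 100 = 53.93%


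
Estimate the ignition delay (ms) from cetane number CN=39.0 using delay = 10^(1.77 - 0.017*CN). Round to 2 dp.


delay = 10^(1.77 - 0.017*CN)
Exponent = 1.77 - 0.017*39.0 = 1.1070
delay = 10^1.1070 = 12.79 ms


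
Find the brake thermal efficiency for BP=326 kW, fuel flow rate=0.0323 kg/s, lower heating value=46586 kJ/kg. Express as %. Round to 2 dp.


eta_BTE = (BP / (mf * LHV)) * 100
Denominator = 0.0323 * 46586 = 1504.7278 kW
eta_BTE = (326 / 1504.7278) * 100 = 21.67%


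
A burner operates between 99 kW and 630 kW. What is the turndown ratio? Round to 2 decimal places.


TDR = Q_max / Q_min
TDR = 630 / 99 = 6.36


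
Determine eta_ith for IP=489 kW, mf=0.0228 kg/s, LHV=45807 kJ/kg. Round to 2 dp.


eta_ith = (IP / (mf * LHV)) * 100
Denominator = 0.0228 * 45807 = 1044.3996 kW
eta_ith = (489 / 1044.3996) * 100 = 46.82%


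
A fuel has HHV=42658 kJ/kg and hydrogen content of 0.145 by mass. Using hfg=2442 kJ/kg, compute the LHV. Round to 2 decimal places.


LHV = HHV - hfg * 9 * H
Water correction = 2442 * 9 * 0.145 = 3186.810 kJ/kg
LHV = 42658 - 3186.810 = 39471.19 kJ/kg


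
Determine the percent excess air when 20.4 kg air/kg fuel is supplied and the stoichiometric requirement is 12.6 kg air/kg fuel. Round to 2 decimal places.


Excess air = actual - stoichiometric = 20.4 - 12.6 = 7.80 kg/kg fuel
Excess air % = (excess / stoich) * 100 = (7.80 / 12.6) * 100 = 61.90%


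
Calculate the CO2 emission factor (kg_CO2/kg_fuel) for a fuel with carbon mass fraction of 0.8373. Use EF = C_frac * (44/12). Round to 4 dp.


EF = C_frac * (M_CO2 / M_C)
EF = 0.8373 * (44/12)
EF = 0.8373 * 3.666667 = 3.0701 kg_CO2/kg_fuel


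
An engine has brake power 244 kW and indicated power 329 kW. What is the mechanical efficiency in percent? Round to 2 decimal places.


eta_mech = (BP / IP) * 100
Ratio = 244 / 329 = 0.7416
eta_mech = 0.7416 * 100 = 74.16%


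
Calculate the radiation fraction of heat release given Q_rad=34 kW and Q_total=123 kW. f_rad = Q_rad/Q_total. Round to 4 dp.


f_rad = Q_rad / Q_total
f_rad = 34 / 123 = 0.2764


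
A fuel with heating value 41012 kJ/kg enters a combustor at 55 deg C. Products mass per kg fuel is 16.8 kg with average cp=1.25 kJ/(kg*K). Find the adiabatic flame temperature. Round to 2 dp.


T_ad = T_in + Hc / (m_p * cp)
Denominator = 16.8 * 1.25 = 21.0000
Temperature rise = 41012 / 21.0000 = 1952.95 K
T_ad = 55 + 1952.95 = 2007.95 deg C


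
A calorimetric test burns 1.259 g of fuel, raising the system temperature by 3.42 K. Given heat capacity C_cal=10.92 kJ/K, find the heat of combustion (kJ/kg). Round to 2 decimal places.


Hc = C_cal * delta_T / m_fuel
Q_released = 10.92 * 3.42 = 37.3464 kJ
m_fuel = 1.259 g = 1.259/1000 kg = 0.001259 kg
Hc = 37.3464 / 0.001259 = 29663.54 kJ/kg


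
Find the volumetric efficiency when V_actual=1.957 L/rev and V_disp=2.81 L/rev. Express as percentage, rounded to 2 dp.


eta_v = (V_actual / V_disp) * 100
Ratio = 1.957 / 2.81 = 0.6964
eta_v = 0.6964 * 100 = 69.64%


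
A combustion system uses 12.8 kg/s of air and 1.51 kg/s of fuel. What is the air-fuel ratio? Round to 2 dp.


AFR = m_air / m_fuel
AFR = 12.8 / 1.51 = 8.48


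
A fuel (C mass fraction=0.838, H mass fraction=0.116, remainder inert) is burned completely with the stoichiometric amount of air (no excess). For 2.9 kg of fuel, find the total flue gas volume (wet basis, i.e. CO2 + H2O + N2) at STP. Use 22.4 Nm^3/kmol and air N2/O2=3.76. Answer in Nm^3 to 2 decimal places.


Per kg fuel: CO2 = (C/12 kmol)*22.4 = (0.838/12)*22.4 = 1.56427 Nm^3
Per kg fuel: H2O = (H/2 kmol)*22.4 = (0.116/2)*22.4 = 1.29920 Nm^3
O2 needed per kg fuel = C/12 + H/4 = 0.838/12 + 0.116/4 = 0.09883333 kmol
Per kg fuel: N2 = O2*3.76*22.4 = 0.09883333*3.76*22.4 = 8.32414 Nm^3
Total per kg = 1.56427 + 1.29920 + 8.32414 = 11.18761 Nm^3
Total = 11.18761 * 2.9 = 32.44 Nm^3


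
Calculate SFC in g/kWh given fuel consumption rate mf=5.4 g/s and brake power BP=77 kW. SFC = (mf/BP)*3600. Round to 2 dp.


SFC = (mf / BP) * 3600
Rate = 5.4 / 77 = 0.070130 g/(s*kW)
SFC = 0.070130 * 3600 = 252.47 g/kWh


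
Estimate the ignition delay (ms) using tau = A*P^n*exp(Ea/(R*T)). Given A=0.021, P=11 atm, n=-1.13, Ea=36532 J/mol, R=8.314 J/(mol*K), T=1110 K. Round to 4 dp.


tau = A * P^n * exp(Ea/(R*T))
P^n = 11^(-1.13) = 0.06656199
Ea/(R*T) = 36532/(8.314*1110) = 3.958589
exp(Ea/(R*T)) = 52.383378
tau = 0.021 * 0.06656199 * 52.383378 = 0.0732 ms


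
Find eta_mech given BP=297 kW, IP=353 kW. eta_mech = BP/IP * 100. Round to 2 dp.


eta_mech = (BP / IP) * 100
Ratio = 297 / 353 = 0.8414
eta_mech = 0.8414 * 100 = 84.14%


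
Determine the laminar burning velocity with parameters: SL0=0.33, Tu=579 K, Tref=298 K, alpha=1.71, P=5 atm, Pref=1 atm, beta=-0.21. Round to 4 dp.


SL = SL0 * (Tu/Tref)^alpha * (P/Pref)^beta
T ratio = 579/298 = 1.94295302
(T ratio)^alpha = 1.94295302^1.71 = 3.113655
(P/Pref)^beta = 5^(-0.21) = 0.713208
SL = 0.33 * 3.113655 * 0.713208 = 0.7328 m/s


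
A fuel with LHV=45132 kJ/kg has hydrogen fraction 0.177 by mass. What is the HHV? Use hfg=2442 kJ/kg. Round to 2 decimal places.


HHV = LHV + hfg * 9 * H
Water addition = 2442 * 9 * 0.177 = 3890.106 kJ/kg
HHV = 45132 + 3890.106 = 49022.11 kJ/kg


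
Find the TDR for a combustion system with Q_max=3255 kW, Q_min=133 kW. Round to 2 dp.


TDR = Q_max / Q_min
TDR = 3255 / 133 = 24.47


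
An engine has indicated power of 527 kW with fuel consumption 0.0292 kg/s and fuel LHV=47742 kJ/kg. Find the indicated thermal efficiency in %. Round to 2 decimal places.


eta_ith = (IP / (mf * LHV)) * 100
Denominator = 0.0292 * 47742 = 1394.0664 kW
eta_ith = (527 / 1394.0664) * 100 = 37.80%


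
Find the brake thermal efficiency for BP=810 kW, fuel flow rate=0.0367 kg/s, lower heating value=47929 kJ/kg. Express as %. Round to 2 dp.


eta_BTE = (BP / (mf * LHV)) * 100
Denominator = 0.0367 * 47929 = 1758.9943 kW
eta_BTE = (810 / 1758.9943) * 100 = 46.05%


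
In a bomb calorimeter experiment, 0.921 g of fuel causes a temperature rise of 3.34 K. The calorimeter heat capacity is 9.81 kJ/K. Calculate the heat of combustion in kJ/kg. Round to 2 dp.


Hc = C_cal * delta_T / m_fuel
Q_released = 9.81 * 3.34 = 32.7654 kJ
m_fuel = 0.921 g = 0.921/1000 kg = 0.000921 kg
Hc = 32.7654 / 0.000921 = 35575.90 kJ/kg


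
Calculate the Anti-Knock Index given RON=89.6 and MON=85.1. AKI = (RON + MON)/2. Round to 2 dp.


AKI = (RON + MON) / 2
AKI = (89.6 + 85.1) / 2
AKI = 174.7 / 2 = 87.35


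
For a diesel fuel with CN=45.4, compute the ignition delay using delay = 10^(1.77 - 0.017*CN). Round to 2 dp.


delay = 10^(1.77 - 0.017*CN)
Exponent = 1.77 - 0.017*45.4 = 0.9982
delay = 10^0.9982 = 9.96 ms


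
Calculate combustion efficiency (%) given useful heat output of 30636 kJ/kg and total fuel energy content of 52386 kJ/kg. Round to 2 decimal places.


Efficiency = (Q_useful / Q_fuel) * 100
Efficiency = (30636 / 52386) * 100
Efficiency = 0.5848 * 100 = 58.48%


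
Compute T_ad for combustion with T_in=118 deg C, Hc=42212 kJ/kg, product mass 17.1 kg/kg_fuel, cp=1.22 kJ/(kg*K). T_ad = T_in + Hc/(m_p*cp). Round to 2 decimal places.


T_ad = T_in + Hc / (m_p * cp)
Denominator = 17.1 * 1.22 = 20.8620
Temperature rise = 42212 / 20.8620 = 2023.39 K
T_ad = 118 + 2023.39 = 2141.39 deg C


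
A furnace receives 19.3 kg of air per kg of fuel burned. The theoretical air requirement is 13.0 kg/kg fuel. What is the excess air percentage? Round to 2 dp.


Excess air = actual - stoichiometric = 19.3 - 13.0 = 6.30 kg/kg fuel
Excess air % = (excess / stoich) * 100 = (6.30 / 13.0) * 100 = 48.46%


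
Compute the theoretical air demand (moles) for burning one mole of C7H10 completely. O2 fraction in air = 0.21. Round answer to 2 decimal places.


Balanced combustion: C7H10 + 9.5 O2 -> 7 CO2 + 5 H2O
O2 needed = C + H/4 = 7 + 10/4 = 9.50 moles
Air moles = O2 / 0.21 = 9.50 / 0.21 = 45.24 moles air


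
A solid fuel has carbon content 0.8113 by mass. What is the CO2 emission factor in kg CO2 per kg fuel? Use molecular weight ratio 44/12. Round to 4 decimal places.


EF = C_frac * (M_CO2 / M_C)
EF = 0.8113 * (44/12)
EF = 0.8113 * 3.666667 = 2.9748 kg_CO2/kg_fuel


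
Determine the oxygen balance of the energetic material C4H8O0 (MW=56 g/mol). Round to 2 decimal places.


OB = -1600 * (2C + H/2 - O) / MW
Inner = 2*4 + 8/2 - 0 = 12.00
OB = -1600 * 12.00 / 56 = -342.86%


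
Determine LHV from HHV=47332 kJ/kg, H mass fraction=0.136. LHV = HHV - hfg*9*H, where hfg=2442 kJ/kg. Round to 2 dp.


LHV = HHV - hfg * 9 * H
Water correction = 2442 * 9 * 0.136 = 2989.008 kJ/kg
LHV = 47332 - 2989.008 = 44342.99 kJ/kg


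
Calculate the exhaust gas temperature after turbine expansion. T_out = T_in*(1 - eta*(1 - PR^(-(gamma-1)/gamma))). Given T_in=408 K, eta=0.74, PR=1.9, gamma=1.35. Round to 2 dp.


T_out = T_in * (1 - eta * (1 - PR^(-(gamma-1)/gamma)))
Exponent = -(1.35-1)/1.35 = -0.25925926
PR^exp = 1.9^(-0.25925926) = 0.84670193
Factor = 1 - 0.74*(1 - 0.84670193) = 0.88655943
T_out = 408 * 0.88655943 = 361.72 K


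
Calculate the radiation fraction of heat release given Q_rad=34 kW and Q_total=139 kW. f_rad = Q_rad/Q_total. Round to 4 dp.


f_rad = Q_rad / Q_total
f_rad = 34 / 139 = 0.2446


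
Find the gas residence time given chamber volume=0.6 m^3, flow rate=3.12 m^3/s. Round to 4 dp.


tau = V / Q_flow
tau = 0.6 / 3.12 = 0.1923 s


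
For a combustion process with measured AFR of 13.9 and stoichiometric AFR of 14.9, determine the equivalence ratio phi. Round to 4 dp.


phi = AFR_stoich / AFR_actual
phi = 14.9 / 13.9 = 1.0719


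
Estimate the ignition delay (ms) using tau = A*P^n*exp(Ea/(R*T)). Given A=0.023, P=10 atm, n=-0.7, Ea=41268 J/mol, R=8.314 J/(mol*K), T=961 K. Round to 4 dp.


tau = A * P^n * exp(Ea/(R*T))
P^n = 10^(-0.7) = 0.19952623
Ea/(R*T) = 41268/(8.314*961) = 5.165115
exp(Ea/(R*T)) = 175.057628
tau = 0.023 * 0.19952623 * 175.057628 = 0.8034 ms


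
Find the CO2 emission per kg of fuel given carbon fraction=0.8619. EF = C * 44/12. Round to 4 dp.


EF = C_frac * (M_CO2 / M_C)
EF = 0.8619 * (44/12)
EF = 0.8619 * 3.666667 = 3.1603 kg_CO2/kg_fuel


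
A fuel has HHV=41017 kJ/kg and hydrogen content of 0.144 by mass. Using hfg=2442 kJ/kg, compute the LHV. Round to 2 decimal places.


LHV = HHV - hfg * 9 * H
Water correction = 2442 * 9 * 0.144 = 3164.832 kJ/kg
LHV = 41017 - 3164.832 = 37852.17 kJ/kg


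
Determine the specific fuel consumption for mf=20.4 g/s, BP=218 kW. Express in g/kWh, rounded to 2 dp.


SFC = (mf / BP) * 3600
Rate = 20.4 / 218 = 0.093578 g/(s*kW)
SFC = 0.093578 * 3600 = 336.88 g/kWh


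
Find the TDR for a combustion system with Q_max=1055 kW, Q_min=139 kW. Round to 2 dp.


TDR = Q_max / Q_min
TDR = 1055 / 139 = 7.59


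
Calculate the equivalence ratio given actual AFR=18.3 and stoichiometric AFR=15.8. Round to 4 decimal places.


phi = AFR_stoich / AFR_actual
phi = 15.8 / 18.3 = 0.8634


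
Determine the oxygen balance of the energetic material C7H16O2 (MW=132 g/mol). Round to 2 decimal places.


OB = -1600 * (2C + H/2 - O) / MW
Inner = 2*7 + 16/2 - 2 = 20.00
OB = -1600 * 20.00 / 132 = -242.42%


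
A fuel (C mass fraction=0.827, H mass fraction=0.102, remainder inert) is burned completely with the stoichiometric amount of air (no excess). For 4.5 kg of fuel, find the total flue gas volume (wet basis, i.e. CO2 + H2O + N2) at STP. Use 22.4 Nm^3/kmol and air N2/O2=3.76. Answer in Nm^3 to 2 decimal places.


Per kg fuel: CO2 = (C/12 kmol)*22.4 = (0.827/12)*22.4 = 1.54373 Nm^3
Per kg fuel: H2O = (H/2 kmol)*22.4 = (0.102/2)*22.4 = 1.14240 Nm^3
O2 needed per kg fuel = C/12 + H/4 = 0.827/12 + 0.102/4 = 0.09441667 kmol
Per kg fuel: N2 = O2*3.76*22.4 = 0.09441667*3.76*22.4 = 7.95215 Nm^3
Total per kg = 1.54373 + 1.14240 + 7.95215 = 10.63828 Nm^3
Total = 10.63828 * 4.5 = 47.87 Nm^3


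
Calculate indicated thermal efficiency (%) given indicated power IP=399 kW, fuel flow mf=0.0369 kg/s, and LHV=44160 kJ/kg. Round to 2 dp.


eta_ith = (IP / (mf * LHV)) * 100
Denominator = 0.0369 * 44160 = 1629.5040 kW
eta_ith = (399 / 1629.5040) * 100 = 24.49%


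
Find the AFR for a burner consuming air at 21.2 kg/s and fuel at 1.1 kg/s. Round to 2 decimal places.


AFR = m_air / m_fuel
AFR = 21.2 / 1.1 = 19.27


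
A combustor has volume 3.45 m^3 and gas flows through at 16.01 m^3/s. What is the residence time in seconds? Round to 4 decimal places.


tau = V / Q_flow
tau = 3.45 / 16.01 = 0.2155 s


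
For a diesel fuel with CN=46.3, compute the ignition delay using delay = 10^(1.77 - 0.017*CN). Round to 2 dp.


delay = 10^(1.77 - 0.017*CN)
Exponent = 1.77 - 0.017*46.3 = 0.9829
delay = 10^0.9829 = 9.61 ms


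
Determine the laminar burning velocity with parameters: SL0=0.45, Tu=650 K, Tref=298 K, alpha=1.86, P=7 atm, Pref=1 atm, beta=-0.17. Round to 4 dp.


SL = SL0 * (Tu/Tref)^alpha * (P/Pref)^beta
T ratio = 650/298 = 2.18120805
(T ratio)^alpha = 2.18120805^1.86 = 4.265565
(P/Pref)^beta = 7^(-0.17) = 0.718345
SL = 0.45 * 4.265565 * 0.718345 = 1.3789 m/s


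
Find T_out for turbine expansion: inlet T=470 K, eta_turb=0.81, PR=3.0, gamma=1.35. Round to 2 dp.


T_out = T_in * (1 - eta * (1 - PR^(-(gamma-1)/gamma)))
Exponent = -(1.35-1)/1.35 = -0.25925926
PR^exp = 3.0^(-0.25925926) = 0.75214556
Factor = 1 - 0.81*(1 - 0.75214556) = 0.79923790
T_out = 470 * 0.79923790 = 375.64 K


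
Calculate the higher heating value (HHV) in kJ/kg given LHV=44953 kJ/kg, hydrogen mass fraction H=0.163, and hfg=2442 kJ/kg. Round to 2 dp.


HHV = LHV + hfg * 9 * H
Water addition = 2442 * 9 * 0.163 = 3582.414 kJ/kg
HHV = 44953 + 3582.414 = 48535.41 kJ/kg


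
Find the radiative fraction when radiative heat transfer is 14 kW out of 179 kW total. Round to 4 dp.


f_rad = Q_rad / Q_total
f_rad = 14 / 179 = 0.0782


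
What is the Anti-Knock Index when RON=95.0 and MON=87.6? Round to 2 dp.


AKI = (RON + MON) / 2
AKI = (95.0 + 87.6) / 2
AKI = 182.6 / 2 = 91.30


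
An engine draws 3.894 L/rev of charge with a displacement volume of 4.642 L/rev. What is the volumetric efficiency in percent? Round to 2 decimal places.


eta_v = (V_actual / V_disp) * 100
Ratio = 3.894 / 4.642 = 0.8389
eta_v = 0.8389 * 100 = 83.89%


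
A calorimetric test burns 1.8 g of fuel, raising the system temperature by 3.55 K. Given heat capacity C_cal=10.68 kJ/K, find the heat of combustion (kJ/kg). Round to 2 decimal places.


Hc = C_cal * delta_T / m_fuel
Q_released = 10.68 * 3.55 = 37.9140 kJ
m_fuel = 1.8 g = 1.8/1000 kg = 0.001800 kg
Hc = 37.9140 / 0.001800 = 21063.33 kJ/kg


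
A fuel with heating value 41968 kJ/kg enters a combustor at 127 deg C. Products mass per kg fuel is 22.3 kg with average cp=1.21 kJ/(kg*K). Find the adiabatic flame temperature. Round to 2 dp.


T_ad = T_in + Hc / (m_p * cp)
Denominator = 22.3 * 1.21 = 26.9830
Temperature rise = 41968 / 26.9830 = 1555.35 K
T_ad = 127 + 1555.35 = 1682.35 deg C


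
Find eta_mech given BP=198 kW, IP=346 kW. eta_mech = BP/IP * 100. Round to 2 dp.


eta_mech = (BP / IP) * 100
Ratio = 198 / 346 = 0.5723
eta_mech = 0.5723 * 100 = 57.23%


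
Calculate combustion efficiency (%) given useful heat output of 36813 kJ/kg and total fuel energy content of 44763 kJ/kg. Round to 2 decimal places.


Efficiency = (Q_useful / Q_fuel) * 100
Efficiency = (36813 / 44763) * 100
Efficiency = 0.8224 * 100 = 82.24%


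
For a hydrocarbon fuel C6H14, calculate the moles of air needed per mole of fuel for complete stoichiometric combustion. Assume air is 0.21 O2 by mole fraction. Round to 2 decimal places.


Balanced combustion: C6H14 + 9.5 O2 -> 6 CO2 + 7 H2O
O2 needed = C + H/4 = 6 + 14/4 = 9.50 moles
Air moles = O2 / 0.21 = 9.50 / 0.21 = 45.24 moles air


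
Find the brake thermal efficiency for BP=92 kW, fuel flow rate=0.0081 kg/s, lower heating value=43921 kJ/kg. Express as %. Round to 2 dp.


eta_BTE = (BP / (mf * LHV)) * 100
Denominator = 0.0081 * 43921 = 355.7601 kW
eta_BTE = (92 / 355.7601) * 100 = 25.86%


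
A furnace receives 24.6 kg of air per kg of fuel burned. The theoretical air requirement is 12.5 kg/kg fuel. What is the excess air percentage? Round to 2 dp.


Excess air = actual - stoichiometric = 24.6 - 12.5 = 12.10 kg/kg fuel
Excess air % = (excess / stoich) * 100 = (12.10 / 12.5) * 100 = 96.80%


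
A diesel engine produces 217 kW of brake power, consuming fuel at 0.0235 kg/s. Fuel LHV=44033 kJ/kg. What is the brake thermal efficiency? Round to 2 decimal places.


eta_BTE = (BP / (mf * LHV)) * 100
Denominator = 0.0235 * 44033 = 1034.7755 kW
eta_BTE = (217 / 1034.7755) * 100 = 20.97%


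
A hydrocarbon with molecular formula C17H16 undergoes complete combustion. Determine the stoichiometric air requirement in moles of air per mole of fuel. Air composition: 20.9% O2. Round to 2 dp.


Balanced combustion: C17H16 + 21 O2 -> 17 CO2 + 8 H2O
O2 needed = C + H/4 = 17 + 16/4 = 21.00 moles
Air moles = O2 / 0.209 = 21.00 / 0.209 = 100.48 moles air


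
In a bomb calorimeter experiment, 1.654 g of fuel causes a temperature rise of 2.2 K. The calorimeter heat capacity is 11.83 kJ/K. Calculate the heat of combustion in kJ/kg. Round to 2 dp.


Hc = C_cal * delta_T / m_fuel
Q_released = 11.83 * 2.2 = 26.0260 kJ
m_fuel = 1.654 g = 1.654/1000 kg = 0.001654 kg
Hc = 26.0260 / 0.001654 = 15735.19 kJ/kg


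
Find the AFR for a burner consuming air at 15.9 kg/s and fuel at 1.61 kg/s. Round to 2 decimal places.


AFR = m_air / m_fuel
AFR = 15.9 / 1.61 = 9.88


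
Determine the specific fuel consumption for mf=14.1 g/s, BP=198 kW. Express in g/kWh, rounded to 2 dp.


SFC = (mf / BP) * 3600
Rate = 14.1 / 198 = 0.071212 g/(s*kW)
SFC = 0.071212 * 3600 = 256.36 g/kWh


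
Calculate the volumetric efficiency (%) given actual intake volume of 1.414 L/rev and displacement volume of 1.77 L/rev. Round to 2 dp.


eta_v = (V_actual / V_disp) * 100
Ratio = 1.414 / 1.77 = 0.7989
eta_v = 0.7989 * 100 = 79.89%


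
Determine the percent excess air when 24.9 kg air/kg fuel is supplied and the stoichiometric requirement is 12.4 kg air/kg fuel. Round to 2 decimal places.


Excess air = actual - stoichiometric = 24.9 - 12.4 = 12.50 kg/kg fuel
Excess air % = (excess / stoich) * 100 = (12.50 / 12.4) * 100 = 100.81%


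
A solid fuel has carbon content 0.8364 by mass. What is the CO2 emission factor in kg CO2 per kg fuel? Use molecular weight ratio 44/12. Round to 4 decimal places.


EF = C_frac * (M_CO2 / M_C)
EF = 0.8364 * (44/12)
EF = 0.8364 * 3.666667 = 3.0668 kg_CO2/kg_fuel


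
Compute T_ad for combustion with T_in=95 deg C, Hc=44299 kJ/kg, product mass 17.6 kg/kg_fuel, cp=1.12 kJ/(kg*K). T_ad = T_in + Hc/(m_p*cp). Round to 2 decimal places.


T_ad = T_in + Hc / (m_p * cp)
Denominator = 17.6 * 1.12 = 19.7120
Temperature rise = 44299 / 19.7120 = 2247.31 K
T_ad = 95 + 2247.31 = 2342.31 deg C


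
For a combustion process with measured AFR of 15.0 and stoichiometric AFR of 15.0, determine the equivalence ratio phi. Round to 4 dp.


phi = AFR_stoich / AFR_actual
phi = 15.0 / 15.0 = 1.0000


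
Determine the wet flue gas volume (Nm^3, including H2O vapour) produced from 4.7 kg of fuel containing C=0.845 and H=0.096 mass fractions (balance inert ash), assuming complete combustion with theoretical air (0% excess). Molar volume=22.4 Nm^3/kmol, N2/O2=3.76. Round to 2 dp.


Per kg fuel: CO2 = (C/12 kmol)*22.4 = (0.845/12)*22.4 = 1.57733 Nm^3
Per kg fuel: H2O = (H/2 kmol)*22.4 = (0.096/2)*22.4 = 1.07520 Nm^3
O2 needed per kg fuel = C/12 + H/4 = 0.845/12 + 0.096/4 = 0.09441667 kmol
Per kg fuel: N2 = O2*3.76*22.4 = 0.09441667*3.76*22.4 = 7.95215 Nm^3
Total per kg = 1.57733 + 1.07520 + 7.95215 = 10.60468 Nm^3
Total = 10.60468 * 4.7 = 49.84 Nm^3


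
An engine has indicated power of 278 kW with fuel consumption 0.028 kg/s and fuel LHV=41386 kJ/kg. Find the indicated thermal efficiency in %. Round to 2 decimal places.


eta_ith = (IP / (mf * LHV)) * 100
Denominator = 0.028 * 41386 = 1158.8080 kW
eta_ith = (278 / 1158.8080) * 100 = 23.99%


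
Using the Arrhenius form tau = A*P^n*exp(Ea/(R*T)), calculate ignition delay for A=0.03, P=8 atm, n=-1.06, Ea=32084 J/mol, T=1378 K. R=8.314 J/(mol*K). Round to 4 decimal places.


tau = A * P^n * exp(Ea/(R*T))
P^n = 8^(-1.06) = 0.11033787
Ea/(R*T) = 32084/(8.314*1378) = 2.800459
exp(Ea/(R*T)) = 16.452202
tau = 0.03 * 0.11033787 * 16.452202 = 0.0545 ms


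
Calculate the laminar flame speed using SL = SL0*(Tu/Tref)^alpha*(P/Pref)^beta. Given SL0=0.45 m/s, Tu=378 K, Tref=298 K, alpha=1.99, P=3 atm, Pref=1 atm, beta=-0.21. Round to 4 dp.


SL = SL0 * (Tu/Tref)^alpha * (P/Pref)^beta
T ratio = 378/298 = 1.26845638
(T ratio)^alpha = 1.26845638^1.99 = 1.605160
(P/Pref)^beta = 3^(-0.21) = 0.793971
SL = 0.45 * 1.605160 * 0.793971 = 0.5735 m/s


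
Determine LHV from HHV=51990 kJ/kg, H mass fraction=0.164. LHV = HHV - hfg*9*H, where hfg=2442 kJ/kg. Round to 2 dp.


LHV = HHV - hfg * 9 * H
Water correction = 2442 * 9 * 0.164 = 3604.392 kJ/kg
LHV = 51990 - 3604.392 = 48385.61 kJ/kg


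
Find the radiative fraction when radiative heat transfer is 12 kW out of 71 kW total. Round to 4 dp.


f_rad = Q_rad / Q_total
f_rad = 12 / 71 = 0.1690


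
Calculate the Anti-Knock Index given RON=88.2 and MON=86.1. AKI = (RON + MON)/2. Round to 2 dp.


AKI = (RON + MON) / 2
AKI = (88.2 + 86.1) / 2
AKI = 174.3 / 2 = 87.15


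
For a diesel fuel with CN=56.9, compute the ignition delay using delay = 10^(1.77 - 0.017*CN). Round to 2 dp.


delay = 10^(1.77 - 0.017*CN)
Exponent = 1.77 - 0.017*56.9 = 0.8027
delay = 10^0.8027 = 6.35 ms


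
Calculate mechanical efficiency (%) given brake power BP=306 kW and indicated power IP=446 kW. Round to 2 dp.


eta_mech = (BP / IP) * 100
Ratio = 306 / 446 = 0.6861
eta_mech = 0.6861 * 100 = 68.61%
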